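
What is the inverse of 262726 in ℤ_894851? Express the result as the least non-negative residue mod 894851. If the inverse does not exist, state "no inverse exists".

Run Euclid on (894851, 262726):
894851 = 3*262726 + 106673
262726 = 2*106673 + 49380
106673 = 2*49380 + 7913
49380 = 6*7913 + 1902
7913 = 4*1902 + 305
1902 = 6*305 + 72
305 = 4*72 + 17
72 = 4*17 + 4
17 = 4*4 + 1
4 = 4*1 + 0
Since gcd(262726, 894851) = 1, back-substitute to write 1 as a combination:
1 = 17 − 4·4
1 = −4·72 + 17·17
1 = 17·305 − 72·72
1 = −72·1902 + 449·305
1 = 449·7913 − 1868·1902
1 = −1868·49380 + 11657·7913
1 = 11657·106673 − 25182·49380
1 = −25182·262726 + 62021·106673
1 = 62021·894851 − 211245·262726
Thus 262726·(-211245) ≡ 1 (mod 894851); reducing, -211245 mod 894851 = 683606.

683606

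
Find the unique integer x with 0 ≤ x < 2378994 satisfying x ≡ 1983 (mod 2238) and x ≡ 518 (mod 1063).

Write x = 1983 + 2238·k. Then 2238·k ≡ 518 − 1983 ≡ 661 (mod 1063).
Need 2238⁻¹ mod 1063. Extended Euclid on (1063, 112):
1063 = 9*112 + 55
112 = 2*55 + 2
55 = 27*2 + 1
2 = 2*1 + 0
Back-substitute:
1 = 55 − 27·2
1 = −27·112 + 55·55
1 = 55·1063 − 522·112
2238⁻¹ ≡ 541 (mod 1063), so k ≡ 541·661 ≡ 433 (mod 1063).
x = 1983 + 2238·433 = 971037.

971037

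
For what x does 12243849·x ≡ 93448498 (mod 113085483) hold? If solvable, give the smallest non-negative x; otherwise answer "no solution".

gcd(12243849, 113085483):
113085483 = 9*12243849 + 2890842
12243849 = 4*2890842 + 680481
2890842 = 4*680481 + 168918
680481 = 4*168918 + 4809
168918 = 35*4809 + 603
4809 = 7*603 + 588
603 = 1*588 + 15
588 = 39*15 + 3
15 = 5*3 + 0
gcd = 3, but 3 ∤ 93448498, so the congruence has no solution.

no solution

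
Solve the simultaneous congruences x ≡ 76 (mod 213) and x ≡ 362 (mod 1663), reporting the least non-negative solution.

322984

Write x = 76 + 213·k. Then 213·k ≡ 362 − 76 ≡ 286 (mod 1663).
Need 213⁻¹ mod 1663. Extended Euclid on (1663, 213):
1663 = 7×213 + 172
213 = 1×172 + 41
172 = 4×41 + 8
41 = 5×8 + 1
8 = 8×1 + 0
Back-substitute:
1 = 41 − 5·8
1 = −5·172 + 21·41
1 = 21·213 − 26·172
1 = −26·1663 + 203·213
213⁻¹ ≡ 203 (mod 1663), so k ≡ 203·286 ≡ 1516 (mod 1663).
x = 76 + 213·1516 = 322984.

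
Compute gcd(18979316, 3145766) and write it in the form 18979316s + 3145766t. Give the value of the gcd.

Repeated division:
18979316 = 6×3145766 + 104720
3145766 = 30×104720 + 4166
104720 = 25×4166 + 570
4166 = 7×570 + 176
570 = 3×176 + 42
176 = 4×42 + 8
42 = 5×8 + 2
8 = 4×2 + 0
gcd(18979316, 3145766) = 2.
Working backward:
2 = 42 − 5·8
2 = −5·176 + 21·42
2 = 21·570 − 68·176
2 = −68·4166 + 497·570
2 = 497·104720 − 12493·4166
2 = −12493·3145766 + 375287·104720
2 = 375287·18979316 − 2264215·3145766
So 2 = (375287)·18979316 + (-2264215)·3145766.

2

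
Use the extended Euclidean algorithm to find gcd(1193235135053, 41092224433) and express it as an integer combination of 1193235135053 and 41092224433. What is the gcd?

Apply Euclid's algorithm to 1193235135053 and 41092224433:
1193235135053 = 29·41092224433 + 1560626496
41092224433 = 26·1560626496 + 515935537
1560626496 = 3·515935537 + 12819885
515935537 = 40·12819885 + 3140137
12819885 = 4·3140137 + 259337
3140137 = 12·259337 + 28093
259337 = 9·28093 + 6500
28093 = 4·6500 + 2093
6500 = 3·2093 + 221
2093 = 9·221 + 104
221 = 2·104 + 13
104 = 8·13 + 0
gcd(1193235135053, 41092224433) = 13.
Express as a combination:
13 = 221 − 2·104
13 = −2·2093 + 19·221
13 = 19·6500 − 59·2093
13 = −59·28093 + 255·6500
13 = 255·259337 − 2354·28093
13 = −2354·3140137 + 28503·259337
13 = 28503·12819885 − 116366·3140137
13 = −116366·515935537 + 4683143·12819885
13 = 4683143·1560626496 − 14165795·515935537
13 = −14165795·41092224433 + 372993813·1560626496
13 = 372993813·1193235135053 − 10830986372·41092224433
So 13 = (372993813)·1193235135053 + (-10830986372)·41092224433.

13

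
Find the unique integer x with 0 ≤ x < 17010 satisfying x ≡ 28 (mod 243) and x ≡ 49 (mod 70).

Write x = 28 + 243·k. Then 243·k ≡ 49 − 28 ≡ 21 (mod 70).
Need 243⁻¹ mod 70. Extended Euclid on (70, 33):
70 = 2·33 + 4
33 = 8·4 + 1
4 = 4·1 + 0
Back-substitute:
1 = 33 − 8·4
1 = −8·70 + 17·33
243⁻¹ ≡ 17 (mod 70), so k ≡ 17·21 ≡ 7 (mod 70).
x = 28 + 243·7 = 1729.

1729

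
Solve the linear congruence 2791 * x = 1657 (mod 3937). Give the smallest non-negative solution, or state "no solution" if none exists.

First find gcd(2791, 3937):
3937 = 1×2791 + 1146
2791 = 2×1146 + 499
1146 = 2×499 + 148
499 = 3×148 + 55
148 = 2×55 + 38
55 = 1×38 + 17
38 = 2×17 + 4
17 = 4×4 + 1
4 = 4×1 + 0
gcd = 1, so a unique solution mod 3937 exists.
Back-substitute for the Bézout coefficients:
1 = 17 − 4·4
1 = −4·38 + 9·17
1 = 9·55 − 13·38
1 = −13·148 + 35·55
1 = 35·499 − 118·148
1 = −118·1146 + 271·499
1 = 271·2791 − 660·1146
1 = −660·3937 + 931·2791
So 2791·(931) ≡ 1 (mod 3937), giving 2791⁻¹ ≡ 931.
x ≡ 2791⁻¹·1657 ≡ 931·1657 ≡ 3300 (mod 3937).

3300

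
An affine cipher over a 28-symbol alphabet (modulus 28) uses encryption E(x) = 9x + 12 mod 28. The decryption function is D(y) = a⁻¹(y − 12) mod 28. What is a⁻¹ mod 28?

25

Apply the Euclidean algorithm to 28 and 9:
28 = 3·9 + 1
9 = 9·1 + 0
Since gcd(9, 28) = 1, back-substitute to write 1 as a combination:
1 = 28 − 3·9
Hence 9⁻¹ ≡ -3 ≡ 25 (mod 28).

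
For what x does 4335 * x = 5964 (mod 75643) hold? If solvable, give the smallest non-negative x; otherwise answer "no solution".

First find gcd(4335, 75643):
75643 = 17*4335 + 1948
4335 = 2*1948 + 439
1948 = 4*439 + 192
439 = 2*192 + 55
192 = 3*55 + 27
55 = 2*27 + 1
27 = 27*1 + 0
gcd = 1, so a unique solution mod 75643 exists.
Back-substitute for the Bézout coefficients:
1 = 55 − 2·27
1 = −2·192 + 7·55
1 = 7·439 − 16·192
1 = −16·1948 + 71·439
1 = 71·4335 − 158·1948
1 = −158·75643 + 2757·4335
So 4335·(2757) ≡ 1 (mod 75643), giving 4335⁻¹ ≡ 2757.
x ≡ 4335⁻¹·5964 ≡ 2757·5964 ≡ 28217 (mod 75643).

28217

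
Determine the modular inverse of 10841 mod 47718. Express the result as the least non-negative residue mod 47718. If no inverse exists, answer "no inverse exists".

Extended Euclidean algorithm:
47718 = 4*10841 + 4354
10841 = 2*4354 + 2133
4354 = 2*2133 + 88
2133 = 24*88 + 21
88 = 4*21 + 4
21 = 5*4 + 1
4 = 4*1 + 0
The gcd is 1. Working backward:
1 = 21 − 5·4
1 = −5·88 + 21·21
1 = 21·2133 − 509·88
1 = −509·4354 + 1039·2133
1 = 1039·10841 − 2587·4354
1 = −2587·47718 + 11387·10841
So 10841·11387 ≡ 1 (mod 47718).

11387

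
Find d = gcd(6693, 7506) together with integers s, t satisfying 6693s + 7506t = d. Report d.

3

Euclidean algorithm:
7506 = 1×6693 + 813
6693 = 8×813 + 189
813 = 4×189 + 57
189 = 3×57 + 18
57 = 3×18 + 3
18 = 6×3 + 0
gcd(6693, 7506) = 3.
Express as a combination:
3 = 57 − 3·18
3 = −3·189 + 10·57
3 = 10·813 − 43·189
3 = −43·6693 + 354·813
3 = 354·7506 − 397·6693
So 3 = (354)·7506 + (-397)·6693.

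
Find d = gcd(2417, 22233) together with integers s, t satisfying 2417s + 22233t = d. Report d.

1

Euclidean algorithm:
22233 = 9×2417 + 480
2417 = 5×480 + 17
480 = 28×17 + 4
17 = 4×4 + 1
4 = 4×1 + 0
gcd(2417, 22233) = 1.
Express as a combination:
1 = 17 − 4·4
1 = −4·480 + 113·17
1 = 113·2417 − 569·480
1 = −569·22233 + 5234·2417
So 1 = (-569)·22233 + (5234)·2417.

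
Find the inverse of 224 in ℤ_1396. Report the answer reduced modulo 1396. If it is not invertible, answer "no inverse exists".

no inverse exists

Compute gcd(224, 1396):
1396 = 6*224 + 52
224 = 4*52 + 16
52 = 3*16 + 4
16 = 4*4 + 0
The gcd is 4, not 1, hence no inverse exists.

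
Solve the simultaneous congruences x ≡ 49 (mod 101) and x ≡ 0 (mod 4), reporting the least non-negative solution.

352

Write x = 49 + 101·k. Then 101·k ≡ 0 − 49 ≡ 3 (mod 4).
Need 101⁻¹ mod 4. Extended Euclid on (4, 1):
4 = 4·1 + 0
101⁻¹ ≡ 1 (mod 4), so k ≡ 1·3 ≡ 3 (mod 4).
x = 49 + 101·3 = 352.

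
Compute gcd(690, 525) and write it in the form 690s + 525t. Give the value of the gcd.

15

Repeated division:
690 = 1*525 + 165
525 = 3*165 + 30
165 = 5*30 + 15
30 = 2*15 + 0
gcd(690, 525) = 15.
Express as a combination:
15 = 165 − 5·30
15 = −5·525 + 16·165
15 = 16·690 − 21·525
So 15 = (16)·690 + (-21)·525.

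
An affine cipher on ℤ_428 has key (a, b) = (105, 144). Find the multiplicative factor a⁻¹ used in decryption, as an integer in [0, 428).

53

Run Euclid on (428, 105):
428 = 4*105 + 8
105 = 13*8 + 1
8 = 8*1 + 0
Since gcd(105, 428) = 1, back-substitute to write 1 as a combination:
1 = 105 − 13·8
1 = −13·428 + 53·105
So 105·53 ≡ 1 (mod 428).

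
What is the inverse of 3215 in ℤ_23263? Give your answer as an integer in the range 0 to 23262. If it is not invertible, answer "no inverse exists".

Run Euclid on (23263, 3215):
23263 = 7·3215 + 758
3215 = 4·758 + 183
758 = 4·183 + 26
183 = 7·26 + 1
26 = 26·1 + 0
gcd = 1, so the inverse exists. Back-substitute:
1 = 183 − 7·26
1 = −7·758 + 29·183
1 = 29·3215 − 123·758
1 = −123·23263 + 890·3215
So 3215·890 ≡ 1 (mod 23263).

890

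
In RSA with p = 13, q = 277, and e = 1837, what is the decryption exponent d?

φ(n) = (p−1)(q−1) = 12·276 = 3312.
Need d with 1837·d ≡ 1 (mod 3312). Apply the extended Euclidean algorithm:
3312 = 1·1837 + 1475
1837 = 1·1475 + 362
1475 = 4·362 + 27
362 = 13·27 + 11
27 = 2·11 + 5
11 = 2·5 + 1
5 = 5·1 + 0
Back-substitute:
1 = 11 − 2·5
1 = −2·27 + 5·11
1 = 5·362 − 67·27
1 = −67·1475 + 273·362
1 = 273·1837 − 340·1475
1 = −340·3312 + 613·1837
So 1837·613 ≡ 1 (mod 3312), hence d = 613.

613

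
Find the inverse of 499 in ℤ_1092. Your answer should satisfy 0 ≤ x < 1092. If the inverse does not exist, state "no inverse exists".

151

Run Euclid on (1092, 499):
1092 = 2×499 + 94
499 = 5×94 + 29
94 = 3×29 + 7
29 = 4×7 + 1
7 = 7×1 + 0
The gcd is 1. Working backward:
1 = 29 − 4·7
1 = −4·94 + 13·29
1 = 13·499 − 69·94
1 = −69·1092 + 151·499
So 499·151 ≡ 1 (mod 1092).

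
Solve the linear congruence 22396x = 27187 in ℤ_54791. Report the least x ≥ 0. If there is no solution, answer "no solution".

gcd(22396, 54791):
54791 = 2×22396 + 9999
22396 = 2×9999 + 2398
9999 = 4×2398 + 407
2398 = 5×407 + 363
407 = 1×363 + 44
363 = 8×44 + 11
44 = 4×11 + 0
gcd = 11, but 11 ∤ 27187, so the congruence has no solution.

no solution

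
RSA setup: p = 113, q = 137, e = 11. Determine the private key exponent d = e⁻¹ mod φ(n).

φ(n) = (p−1)(q−1) = 112·136 = 15232.
Need d with 11·d ≡ 1 (mod 15232). Apply the extended Euclidean algorithm:
15232 = 1384×11 + 8
11 = 1×8 + 3
8 = 2×3 + 2
3 = 1×2 + 1
2 = 2×1 + 0
Back-substitute:
1 = 3 − 2
1 = −8 + 3·3
1 = 3·11 − 4·8
1 = −4·15232 + 5539·11
So 11·5539 ≡ 1 (mod 15232), hence d = 5539.

5539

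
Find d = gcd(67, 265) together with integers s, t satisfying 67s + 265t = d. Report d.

1

Apply Euclid's algorithm to 265 and 67:
265 = 3·67 + 64
67 = 1·64 + 3
64 = 21·3 + 1
3 = 3·1 + 0
gcd(67, 265) = 1.
Express as a combination:
1 = 64 − 21·3
1 = −21·67 + 22·64
1 = 22·265 − 87·67
So 1 = (22)·265 + (-87)·67.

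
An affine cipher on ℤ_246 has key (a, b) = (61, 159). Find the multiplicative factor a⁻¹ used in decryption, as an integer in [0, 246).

Apply the Euclidean algorithm to 246 and 61:
246 = 4×61 + 2
61 = 30×2 + 1
2 = 2×1 + 0
Since gcd(61, 246) = 1, back-substitute to write 1 as a combination:
1 = 61 − 30·2
1 = −30·246 + 121·61
So 61·121 ≡ 1 (mod 246).

121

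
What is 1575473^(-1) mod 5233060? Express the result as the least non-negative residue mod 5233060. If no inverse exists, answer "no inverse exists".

gcd(5233060, 1575473) by repeated division:
5233060 = 3×1575473 + 506641
1575473 = 3×506641 + 55550
506641 = 9×55550 + 6691
55550 = 8×6691 + 2022
6691 = 3×2022 + 625
2022 = 3×625 + 147
625 = 4×147 + 37
147 = 3×37 + 36
37 = 1×36 + 1
36 = 36×1 + 0
gcd = 1, so the inverse exists. Back-substitute:
1 = 37 − 36
1 = −147 + 4·37
1 = 4·625 − 17·147
1 = −17·2022 + 55·625
1 = 55·6691 − 182·2022
1 = −182·55550 + 1511·6691
1 = 1511·506641 − 13781·55550
1 = −13781·1575473 + 42854·506641
1 = 42854·5233060 − 142343·1575473
So 1575473·(-142343) ≡ 1 (mod 5233060), and -142343 ≡ 5090717 (mod 5233060).

5090717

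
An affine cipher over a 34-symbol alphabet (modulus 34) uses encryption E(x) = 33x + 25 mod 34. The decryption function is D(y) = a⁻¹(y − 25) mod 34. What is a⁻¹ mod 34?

33

Apply the Euclidean algorithm to 34 and 33:
34 = 1×33 + 1
33 = 33×1 + 0
Since gcd(33, 34) = 1, back-substitute to write 1 as a combination:
1 = 34 − 33
Hence 33⁻¹ ≡ -1 ≡ 33 (mod 34).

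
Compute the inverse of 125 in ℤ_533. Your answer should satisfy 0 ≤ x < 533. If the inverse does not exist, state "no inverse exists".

gcd(533, 125) by repeated division:
533 = 4*125 + 33
125 = 3*33 + 26
33 = 1*26 + 7
26 = 3*7 + 5
7 = 1*5 + 2
5 = 2*2 + 1
2 = 2*1 + 0
The gcd is 1. Working backward:
1 = 5 − 2·2
1 = −2·7 + 3·5
1 = 3·26 − 11·7
1 = −11·33 + 14·26
1 = 14·125 − 53·33
1 = −53·533 + 226·125
So 125·226 ≡ 1 (mod 533).

226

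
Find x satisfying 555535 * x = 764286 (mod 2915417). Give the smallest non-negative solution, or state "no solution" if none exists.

938082

First find gcd(555535, 2915417):
2915417 = 5·555535 + 137742
555535 = 4·137742 + 4567
137742 = 30·4567 + 732
4567 = 6·732 + 175
732 = 4·175 + 32
175 = 5·32 + 15
32 = 2·15 + 2
15 = 7·2 + 1
2 = 2·1 + 0
gcd = 1, so a unique solution mod 2915417 exists.
Back-substitute for the Bézout coefficients:
1 = 15 − 7·2
1 = −7·32 + 15·15
1 = 15·175 − 82·32
1 = −82·732 + 343·175
1 = 343·4567 − 2140·732
1 = −2140·137742 + 64543·4567
1 = 64543·555535 − 260312·137742
1 = −260312·2915417 + 1366103·555535
So 555535·(1366103) ≡ 1 (mod 2915417), giving 555535⁻¹ ≡ 1366103.
x ≡ 555535⁻¹·764286 ≡ 1366103·764286 ≡ 938082 (mod 2915417).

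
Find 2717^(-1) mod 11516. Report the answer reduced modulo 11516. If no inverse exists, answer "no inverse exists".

3501

Extended Euclidean algorithm:
11516 = 4*2717 + 648
2717 = 4*648 + 125
648 = 5*125 + 23
125 = 5*23 + 10
23 = 2*10 + 3
10 = 3*3 + 1
3 = 3*1 + 0
gcd = 1, so the inverse exists. Back-substitute:
1 = 10 − 3·3
1 = −3·23 + 7·10
1 = 7·125 − 38·23
1 = −38·648 + 197·125
1 = 197·2717 − 826·648
1 = −826·11516 + 3501·2717
So 2717·3501 ≡ 1 (mod 11516).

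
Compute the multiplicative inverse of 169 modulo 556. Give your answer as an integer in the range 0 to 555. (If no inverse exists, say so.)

gcd(556, 169) by repeated division:
556 = 3*169 + 49
169 = 3*49 + 22
49 = 2*22 + 5
22 = 4*5 + 2
5 = 2*2 + 1
2 = 2*1 + 0
gcd = 1, so the inverse exists. Back-substitute:
1 = 5 − 2·2
1 = −2·22 + 9·5
1 = 9·49 − 20·22
1 = −20·169 + 69·49
1 = 69·556 − 227·169
Hence 169⁻¹ ≡ -227 ≡ 329 (mod 556).

329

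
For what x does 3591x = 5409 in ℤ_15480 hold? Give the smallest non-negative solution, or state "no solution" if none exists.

799

First find gcd(3591, 15480):
15480 = 4·3591 + 1116
3591 = 3·1116 + 243
1116 = 4·243 + 144
243 = 1·144 + 99
144 = 1·99 + 45
99 = 2·45 + 9
45 = 5·9 + 0
gcd = 9 and 9 | 5409, so solutions exist. Divide through by 9: 399x ≡ 601 (mod 1720).
Now find 399⁻¹ mod 1720:
1720 = 4×399 + 124
399 = 3×124 + 27
124 = 4×27 + 16
27 = 1×16 + 11
16 = 1×11 + 5
11 = 2×5 + 1
5 = 5×1 + 0
Back-substitute:
1 = 11 − 2·5
1 = −2·16 + 3·11
1 = 3·27 − 5·16
1 = −5·124 + 23·27
1 = 23·399 − 74·124
1 = −74·1720 + 319·399
So 399⁻¹ ≡ 319 (mod 1720).
Then x ≡ 319·601 ≡ 799 (mod 1720); the smallest non-negative solution is x = 799.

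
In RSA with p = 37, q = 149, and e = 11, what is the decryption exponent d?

φ(n) = (p−1)(q−1) = 36·148 = 5328.
Need d with 11·d ≡ 1 (mod 5328). Apply the extended Euclidean algorithm:
5328 = 484·11 + 4
11 = 2·4 + 3
4 = 1·3 + 1
3 = 3·1 + 0
Back-substitute:
1 = 4 − 3
1 = −11 + 3·4
1 = 3·5328 − 1453·11
So 11·(-1453) ≡ 1 (mod 5328), hence d ≡ -1453 ≡ 3875 (mod 5328).

3875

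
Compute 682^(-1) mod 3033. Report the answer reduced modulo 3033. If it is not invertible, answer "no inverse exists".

2317

Apply the Euclidean algorithm to 3033 and 682:
3033 = 4*682 + 305
682 = 2*305 + 72
305 = 4*72 + 17
72 = 4*17 + 4
17 = 4*4 + 1
4 = 4*1 + 0
gcd = 1, so the inverse exists. Back-substitute:
1 = 17 − 4·4
1 = −4·72 + 17·17
1 = 17·305 − 72·72
1 = −72·682 + 161·305
1 = 161·3033 − 716·682
Thus 682·(-716) ≡ 1 (mod 3033); reducing, -716 mod 3033 = 2317.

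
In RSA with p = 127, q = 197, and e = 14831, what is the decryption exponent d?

φ(n) = (p−1)(q−1) = 126·196 = 24696.
Need d with 14831·d ≡ 1 (mod 24696). Apply the extended Euclidean algorithm:
24696 = 1*14831 + 9865
14831 = 1*9865 + 4966
9865 = 1*4966 + 4899
4966 = 1*4899 + 67
4899 = 73*67 + 8
67 = 8*8 + 3
8 = 2*3 + 2
3 = 1*2 + 1
2 = 2*1 + 0
Back-substitute:
1 = 3 − 2
1 = −8 + 3·3
1 = 3·67 − 25·8
1 = −25·4899 + 1828·67
1 = 1828·4966 − 1853·4899
1 = −1853·9865 + 3681·4966
1 = 3681·14831 − 5534·9865
1 = −5534·24696 + 9215·14831
So 14831·9215 ≡ 1 (mod 24696), hence d = 9215.

9215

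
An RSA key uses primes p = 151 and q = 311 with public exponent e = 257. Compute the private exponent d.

φ(n) = (p−1)(q−1) = 150·310 = 46500.
Need d with 257·d ≡ 1 (mod 46500). Apply the extended Euclidean algorithm:
46500 = 180×257 + 240
257 = 1×240 + 17
240 = 14×17 + 2
17 = 8×2 + 1
2 = 2×1 + 0
Back-substitute:
1 = 17 − 8·2
1 = −8·240 + 113·17
1 = 113·257 − 121·240
1 = −121·46500 + 21893·257
So 257·21893 ≡ 1 (mod 46500), hence d = 21893.

21893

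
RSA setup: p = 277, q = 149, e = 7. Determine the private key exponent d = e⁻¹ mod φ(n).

φ(n) = (p−1)(q−1) = 276·148 = 40848.
Need d with 7·d ≡ 1 (mod 40848). Apply the extended Euclidean algorithm:
40848 = 5835×7 + 3
7 = 2×3 + 1
3 = 3×1 + 0
Back-substitute:
1 = 7 − 2·3
1 = −2·40848 + 11671·7
So 7·11671 ≡ 1 (mod 40848), hence d = 11671.

11671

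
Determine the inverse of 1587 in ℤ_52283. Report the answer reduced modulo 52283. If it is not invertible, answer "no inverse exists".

17230

Apply the Euclidean algorithm to 52283 and 1587:
52283 = 32·1587 + 1499
1587 = 1·1499 + 88
1499 = 17·88 + 3
88 = 29·3 + 1
3 = 3·1 + 0
Since gcd(1587, 52283) = 1, back-substitute to write 1 as a combination:
1 = 88 − 29·3
1 = −29·1499 + 494·88
1 = 494·1587 − 523·1499
1 = −523·52283 + 17230·1587
So 1587·17230 ≡ 1 (mod 52283).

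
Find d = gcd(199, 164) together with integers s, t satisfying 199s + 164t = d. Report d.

1

Apply Euclid's algorithm to 199 and 164:
199 = 1*164 + 35
164 = 4*35 + 24
35 = 1*24 + 11
24 = 2*11 + 2
11 = 5*2 + 1
2 = 2*1 + 0
gcd(199, 164) = 1.
Working backward:
1 = 11 − 5·2
1 = −5·24 + 11·11
1 = 11·35 − 16·24
1 = −16·164 + 75·35
1 = 75·199 − 91·164
So 1 = (75)·199 + (-91)·164.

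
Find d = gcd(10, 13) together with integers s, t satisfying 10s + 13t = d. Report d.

Repeated division:
13 = 1·10 + 3
10 = 3·3 + 1
3 = 3·1 + 0
gcd(10, 13) = 1.
Working backward:
1 = 10 − 3·3
1 = −3·13 + 4·10
So 1 = (-3)·13 + (4)·10.

1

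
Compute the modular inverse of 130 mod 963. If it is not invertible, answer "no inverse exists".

Run Euclid on (963, 130):
963 = 7*130 + 53
130 = 2*53 + 24
53 = 2*24 + 5
24 = 4*5 + 4
5 = 1*4 + 1
4 = 4*1 + 0
Since gcd(130, 963) = 1, back-substitute to write 1 as a combination:
1 = 5 − 4
1 = −24 + 5·5
1 = 5·53 − 11·24
1 = −11·130 + 27·53
1 = 27·963 − 200·130
Thus 130·(-200) ≡ 1 (mod 963); reducing, -200 mod 963 = 763.

763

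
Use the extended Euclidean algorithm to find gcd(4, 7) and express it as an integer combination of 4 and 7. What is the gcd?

Repeated division:
7 = 1×4 + 3
4 = 1×3 + 1
3 = 3×1 + 0
gcd(4, 7) = 1.
Back-substituting:
1 = 4 − 3
1 = −7 + 2·4
So 1 = (-1)·7 + (2)·4.

1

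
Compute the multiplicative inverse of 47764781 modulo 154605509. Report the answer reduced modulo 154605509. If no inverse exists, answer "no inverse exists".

119861988

gcd(154605509, 47764781) by repeated division:
154605509 = 3*47764781 + 11311166
47764781 = 4*11311166 + 2520117
11311166 = 4*2520117 + 1230698
2520117 = 2*1230698 + 58721
1230698 = 20*58721 + 56278
58721 = 1*56278 + 2443
56278 = 23*2443 + 89
2443 = 27*89 + 40
89 = 2*40 + 9
40 = 4*9 + 4
9 = 2*4 + 1
4 = 4*1 + 0
gcd = 1, so the inverse exists. Back-substitute:
1 = 9 − 2·4
1 = −2·40 + 9·9
1 = 9·89 − 20·40
1 = −20·2443 + 549·89
1 = 549·56278 − 12647·2443
1 = −12647·58721 + 13196·56278
1 = 13196·1230698 − 276567·58721
1 = −276567·2520117 + 566330·1230698
1 = 566330·11311166 − 2541887·2520117
1 = −2541887·47764781 + 10733878·11311166
1 = 10733878·154605509 − 34743521·47764781
Hence 47764781⁻¹ ≡ -34743521 ≡ 119861988 (mod 154605509).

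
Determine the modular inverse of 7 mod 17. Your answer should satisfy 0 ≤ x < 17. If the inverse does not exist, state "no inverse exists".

5

Run Euclid on (17, 7):
17 = 2*7 + 3
7 = 2*3 + 1
3 = 3*1 + 0
Since gcd(7, 17) = 1, back-substitute to write 1 as a combination:
1 = 7 − 2·3
1 = −2·17 + 5·7
So 7·5 ≡ 1 (mod 17).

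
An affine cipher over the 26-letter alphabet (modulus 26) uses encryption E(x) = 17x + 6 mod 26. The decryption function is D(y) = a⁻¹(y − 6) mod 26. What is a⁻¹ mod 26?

Run Euclid on (26, 17):
26 = 1×17 + 9
17 = 1×9 + 8
9 = 1×8 + 1
8 = 8×1 + 0
gcd = 1, so the inverse exists. Back-substitute:
1 = 9 − 8
1 = −17 + 2·9
1 = 2·26 − 3·17
Hence 17⁻¹ ≡ -3 ≡ 23 (mod 26).

23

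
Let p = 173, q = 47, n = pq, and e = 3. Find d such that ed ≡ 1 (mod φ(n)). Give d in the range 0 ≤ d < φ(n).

φ(n) = (p−1)(q−1) = 172·46 = 7912.
Need d with 3·d ≡ 1 (mod 7912). Apply the extended Euclidean algorithm:
7912 = 2637·3 + 1
3 = 3·1 + 0
Back-substitute:
1 = 7912 − 2637·3
So 3·(-2637) ≡ 1 (mod 7912), hence d ≡ -2637 ≡ 5275 (mod 7912).

5275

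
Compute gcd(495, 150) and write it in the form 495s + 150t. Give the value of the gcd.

15

Apply Euclid's algorithm to 495 and 150:
495 = 3·150 + 45
150 = 3·45 + 15
45 = 3·15 + 0
gcd(495, 150) = 15.
Back-substituting:
15 = 150 − 3·45
15 = −3·495 + 10·150
So 15 = (-3)·495 + (10)·150.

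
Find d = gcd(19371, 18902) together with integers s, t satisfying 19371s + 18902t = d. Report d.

Euclidean algorithm:
19371 = 1*18902 + 469
18902 = 40*469 + 142
469 = 3*142 + 43
142 = 3*43 + 13
43 = 3*13 + 4
13 = 3*4 + 1
4 = 4*1 + 0
gcd(19371, 18902) = 1.
Working backward:
1 = 13 − 3·4
1 = −3·43 + 10·13
1 = 10·142 − 33·43
1 = −33·469 + 109·142
1 = 109·18902 − 4393·469
1 = −4393·19371 + 4502·18902
So 1 = (-4393)·19371 + (4502)·18902.

1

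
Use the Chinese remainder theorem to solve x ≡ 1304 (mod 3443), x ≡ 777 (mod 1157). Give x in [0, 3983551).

Write x = 1304 + 3443·k. Then 3443·k ≡ 777 − 1304 ≡ 630 (mod 1157).
Need 3443⁻¹ mod 1157. Extended Euclid on (1157, 1129):
1157 = 1*1129 + 28
1129 = 40*28 + 9
28 = 3*9 + 1
9 = 9*1 + 0
Back-substitute:
1 = 28 − 3·9
1 = −3·1129 + 121·28
1 = 121·1157 − 124·1129
3443⁻¹ ≡ 1033 (mod 1157), so k ≡ 1033·630 ≡ 556 (mod 1157).
x = 1304 + 3443·556 = 1915612.

1915612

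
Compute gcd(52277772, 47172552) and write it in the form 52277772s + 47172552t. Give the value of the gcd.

12

Repeated division:
52277772 = 1*47172552 + 5105220
47172552 = 9*5105220 + 1225572
5105220 = 4*1225572 + 202932
1225572 = 6*202932 + 7980
202932 = 25*7980 + 3432
7980 = 2*3432 + 1116
3432 = 3*1116 + 84
1116 = 13*84 + 24
84 = 3*24 + 12
24 = 2*12 + 0
gcd(52277772, 47172552) = 12.
Express as a combination:
12 = 84 − 3·24
12 = −3·1116 + 40·84
12 = 40·3432 − 123·1116
12 = −123·7980 + 286·3432
12 = 286·202932 − 7273·7980
12 = −7273·1225572 + 43924·202932
12 = 43924·5105220 − 182969·1225572
12 = −182969·47172552 + 1690645·5105220
12 = 1690645·52277772 − 1873614·47172552
So 12 = (1690645)·52277772 + (-1873614)·47172552.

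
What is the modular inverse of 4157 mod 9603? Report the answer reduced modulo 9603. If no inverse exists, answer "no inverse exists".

gcd(9603, 4157) by repeated division:
9603 = 2×4157 + 1289
4157 = 3×1289 + 290
1289 = 4×290 + 129
290 = 2×129 + 32
129 = 4×32 + 1
32 = 32×1 + 0
gcd = 1, so the inverse exists. Back-substitute:
1 = 129 − 4·32
1 = −4·290 + 9·129
1 = 9·1289 − 40·290
1 = −40·4157 + 129·1289
1 = 129·9603 − 298·4157
Thus 4157·(-298) ≡ 1 (mod 9603); reducing, -298 mod 9603 = 9305.

9305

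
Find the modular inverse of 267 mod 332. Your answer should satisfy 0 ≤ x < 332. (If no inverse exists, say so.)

Run Euclid on (332, 267):
332 = 1×267 + 65
267 = 4×65 + 7
65 = 9×7 + 2
7 = 3×2 + 1
2 = 2×1 + 0
Since gcd(267, 332) = 1, back-substitute to write 1 as a combination:
1 = 7 − 3·2
1 = −3·65 + 28·7
1 = 28·267 − 115·65
1 = −115·332 + 143·267
So 267·143 ≡ 1 (mod 332).

143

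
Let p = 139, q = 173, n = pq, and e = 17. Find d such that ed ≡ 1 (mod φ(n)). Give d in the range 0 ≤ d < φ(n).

5585

φ(n) = (p−1)(q−1) = 138·172 = 23736.
Need d with 17·d ≡ 1 (mod 23736). Apply the extended Euclidean algorithm:
23736 = 1396×17 + 4
17 = 4×4 + 1
4 = 4×1 + 0
Back-substitute:
1 = 17 − 4·4
1 = −4·23736 + 5585·17
So 17·5585 ≡ 1 (mod 23736), hence d = 5585.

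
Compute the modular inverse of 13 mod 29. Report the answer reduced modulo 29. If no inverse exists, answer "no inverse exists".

Extended Euclidean algorithm:
29 = 2*13 + 3
13 = 4*3 + 1
3 = 3*1 + 0
gcd = 1, so the inverse exists. Back-substitute:
1 = 13 − 4·3
1 = −4·29 + 9·13
So 13·9 ≡ 1 (mod 29).

9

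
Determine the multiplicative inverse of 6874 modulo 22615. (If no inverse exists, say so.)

20164

Extended Euclidean algorithm:
22615 = 3×6874 + 1993
6874 = 3×1993 + 895
1993 = 2×895 + 203
895 = 4×203 + 83
203 = 2×83 + 37
83 = 2×37 + 9
37 = 4×9 + 1
9 = 9×1 + 0
Since gcd(6874, 22615) = 1, back-substitute to write 1 as a combination:
1 = 37 − 4·9
1 = −4·83 + 9·37
1 = 9·203 − 22·83
1 = −22·895 + 97·203
1 = 97·1993 − 216·895
1 = −216·6874 + 745·1993
1 = 745·22615 − 2451·6874
Hence 6874⁻¹ ≡ -2451 ≡ 20164 (mod 22615).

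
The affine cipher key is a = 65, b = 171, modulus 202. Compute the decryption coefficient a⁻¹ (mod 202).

115

Apply the Euclidean algorithm to 202 and 65:
202 = 3*65 + 7
65 = 9*7 + 2
7 = 3*2 + 1
2 = 2*1 + 0
The gcd is 1. Working backward:
1 = 7 − 3·2
1 = −3·65 + 28·7
1 = 28·202 − 87·65
Hence 65⁻¹ ≡ -87 ≡ 115 (mod 202).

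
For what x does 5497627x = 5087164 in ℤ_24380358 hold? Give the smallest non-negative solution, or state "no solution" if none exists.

First find gcd(5497627, 24380358):
24380358 = 4·5497627 + 2389850
5497627 = 2·2389850 + 717927
2389850 = 3·717927 + 236069
717927 = 3·236069 + 9720
236069 = 24·9720 + 2789
9720 = 3·2789 + 1353
2789 = 2·1353 + 83
1353 = 16·83 + 25
83 = 3·25 + 8
25 = 3·8 + 1
8 = 8·1 + 0
gcd = 1, so a unique solution mod 24380358 exists.
Back-substitute for the Bézout coefficients:
1 = 25 − 3·8
1 = −3·83 + 10·25
1 = 10·1353 − 163·83
1 = −163·2789 + 336·1353
1 = 336·9720 − 1171·2789
1 = −1171·236069 + 28440·9720
1 = 28440·717927 − 86491·236069
1 = −86491·2389850 + 287913·717927
1 = 287913·5497627 − 662317·2389850
1 = −662317·24380358 + 2937181·5497627
So 5497627·(2937181) ≡ 1 (mod 24380358), giving 5497627⁻¹ ≡ 2937181.
x ≡ 5497627⁻¹·5087164 ≡ 2937181·5087164 ≡ 4578298 (mod 24380358).

4578298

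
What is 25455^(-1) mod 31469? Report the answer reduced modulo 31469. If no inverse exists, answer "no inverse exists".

gcd(31469, 25455) by repeated division:
31469 = 1×25455 + 6014
25455 = 4×6014 + 1399
6014 = 4×1399 + 418
1399 = 3×418 + 145
418 = 2×145 + 128
145 = 1×128 + 17
128 = 7×17 + 9
17 = 1×9 + 8
9 = 1×8 + 1
8 = 8×1 + 0
The gcd is 1. Working backward:
1 = 9 − 8
1 = −17 + 2·9
1 = 2·128 − 15·17
1 = −15·145 + 17·128
1 = 17·418 − 49·145
1 = −49·1399 + 164·418
1 = 164·6014 − 705·1399
1 = −705·25455 + 2984·6014
1 = 2984·31469 − 3689·25455
Hence 25455⁻¹ ≡ -3689 ≡ 27780 (mod 31469).

27780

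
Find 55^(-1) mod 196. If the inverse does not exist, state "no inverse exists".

Extended Euclidean algorithm:
196 = 3×55 + 31
55 = 1×31 + 24
31 = 1×24 + 7
24 = 3×7 + 3
7 = 2×3 + 1
3 = 3×1 + 0
Since gcd(55, 196) = 1, back-substitute to write 1 as a combination:
1 = 7 − 2·3
1 = −2·24 + 7·7
1 = 7·31 − 9·24
1 = −9·55 + 16·31
1 = 16·196 − 57·55
Thus 55·(-57) ≡ 1 (mod 196); reducing, -57 mod 196 = 139.

139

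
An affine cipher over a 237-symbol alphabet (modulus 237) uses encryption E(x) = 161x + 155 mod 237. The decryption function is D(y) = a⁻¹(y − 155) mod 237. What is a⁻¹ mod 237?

53

Run Euclid on (237, 161):
237 = 1·161 + 76
161 = 2·76 + 9
76 = 8·9 + 4
9 = 2·4 + 1
4 = 4·1 + 0
gcd = 1, so the inverse exists. Back-substitute:
1 = 9 − 2·4
1 = −2·76 + 17·9
1 = 17·161 − 36·76
1 = −36·237 + 53·161
So 161·53 ≡ 1 (mod 237).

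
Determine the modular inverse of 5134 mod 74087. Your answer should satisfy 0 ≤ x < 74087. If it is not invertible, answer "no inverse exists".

Apply the Euclidean algorithm to 74087 and 5134:
74087 = 14*5134 + 2211
5134 = 2*2211 + 712
2211 = 3*712 + 75
712 = 9*75 + 37
75 = 2*37 + 1
37 = 37*1 + 0
Since gcd(5134, 74087) = 1, back-substitute to write 1 as a combination:
1 = 75 − 2·37
1 = −2·712 + 19·75
1 = 19·2211 − 59·712
1 = −59·5134 + 137·2211
1 = 137·74087 − 1977·5134
Hence 5134⁻¹ ≡ -1977 ≡ 72110 (mod 74087).

72110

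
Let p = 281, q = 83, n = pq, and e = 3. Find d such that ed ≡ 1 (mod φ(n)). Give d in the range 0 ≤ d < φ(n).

15307

φ(n) = (p−1)(q−1) = 280·82 = 22960.
Need d with 3·d ≡ 1 (mod 22960). Apply the extended Euclidean algorithm:
22960 = 7653×3 + 1
3 = 3×1 + 0
Back-substitute:
1 = 22960 − 7653·3
So 3·(-7653) ≡ 1 (mod 22960), hence d ≡ -7653 ≡ 15307 (mod 22960).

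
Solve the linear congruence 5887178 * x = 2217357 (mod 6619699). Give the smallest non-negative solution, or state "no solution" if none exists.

First find gcd(5887178, 6619699):
6619699 = 1·5887178 + 732521
5887178 = 8·732521 + 27010
732521 = 27·27010 + 3251
27010 = 8·3251 + 1002
3251 = 3·1002 + 245
1002 = 4·245 + 22
245 = 11·22 + 3
22 = 7·3 + 1
3 = 3·1 + 0
gcd = 1, so a unique solution mod 6619699 exists.
Back-substitute for the Bézout coefficients:
1 = 22 − 7·3
1 = −7·245 + 78·22
1 = 78·1002 − 319·245
1 = −319·3251 + 1035·1002
1 = 1035·27010 − 8599·3251
1 = −8599·732521 + 233208·27010
1 = 233208·5887178 − 1874263·732521
1 = −1874263·6619699 + 2107471·5887178
So 5887178·(2107471) ≡ 1 (mod 6619699), giving 5887178⁻¹ ≡ 2107471.
x ≡ 5887178⁻¹·2217357 ≡ 2107471·2217357 ≡ 4557572 (mod 6619699).

4557572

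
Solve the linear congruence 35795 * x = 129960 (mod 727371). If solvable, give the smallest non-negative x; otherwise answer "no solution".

664686

First find gcd(35795, 727371):
727371 = 20×35795 + 11471
35795 = 3×11471 + 1382
11471 = 8×1382 + 415
1382 = 3×415 + 137
415 = 3×137 + 4
137 = 34×4 + 1
4 = 4×1 + 0
gcd = 1, so a unique solution mod 727371 exists.
Back-substitute for the Bézout coefficients:
1 = 137 − 34·4
1 = −34·415 + 103·137
1 = 103·1382 − 343·415
1 = −343·11471 + 2847·1382
1 = 2847·35795 − 8884·11471
1 = −8884·727371 + 180527·35795
So 35795·(180527) ≡ 1 (mod 727371), giving 35795⁻¹ ≡ 180527.
x ≡ 35795⁻¹·129960 ≡ 180527·129960 ≡ 664686 (mod 727371).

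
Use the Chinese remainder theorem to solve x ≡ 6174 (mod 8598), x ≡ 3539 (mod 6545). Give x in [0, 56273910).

Write x = 6174 + 8598·k. Then 8598·k ≡ 3539 − 6174 ≡ 3910 (mod 6545).
Need 8598⁻¹ mod 6545. Extended Euclid on (6545, 2053):
6545 = 3×2053 + 386
2053 = 5×386 + 123
386 = 3×123 + 17
123 = 7×17 + 4
17 = 4×4 + 1
4 = 4×1 + 0
Back-substitute:
1 = 17 − 4·4
1 = −4·123 + 29·17
1 = 29·386 − 91·123
1 = −91·2053 + 484·386
1 = 484·6545 − 1543·2053
8598⁻¹ ≡ 5002 (mod 6545), so k ≡ 5002·3910 ≡ 1360 (mod 6545).
x = 6174 + 8598·1360 = 11699454.

11699454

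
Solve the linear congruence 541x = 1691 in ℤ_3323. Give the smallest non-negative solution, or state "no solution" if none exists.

First find gcd(541, 3323):
3323 = 6·541 + 77
541 = 7·77 + 2
77 = 38·2 + 1
2 = 2·1 + 0
gcd = 1, so a unique solution mod 3323 exists.
Back-substitute for the Bézout coefficients:
1 = 77 − 38·2
1 = −38·541 + 267·77
1 = 267·3323 − 1640·541
So 541·(-1640) ≡ 1 (mod 3323), giving 541⁻¹ ≡ 1683.
x ≡ 541⁻¹·1691 ≡ 1683·1691 ≡ 1465 (mod 3323).

1465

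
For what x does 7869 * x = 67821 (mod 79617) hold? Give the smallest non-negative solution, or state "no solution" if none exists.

First find gcd(7869, 79617):
79617 = 10*7869 + 927
7869 = 8*927 + 453
927 = 2*453 + 21
453 = 21*21 + 12
21 = 1*12 + 9
12 = 1*9 + 3
9 = 3*3 + 0
gcd = 3 and 3 | 67821, so solutions exist. Divide through by 3: 2623x ≡ 22607 (mod 26539).
Now find 2623⁻¹ mod 26539:
26539 = 10×2623 + 309
2623 = 8×309 + 151
309 = 2×151 + 7
151 = 21×7 + 4
7 = 1×4 + 3
4 = 1×3 + 1
3 = 3×1 + 0
Back-substitute:
1 = 4 − 3
1 = −7 + 2·4
1 = 2·151 − 43·7
1 = −43·309 + 88·151
1 = 88·2623 − 747·309
1 = −747·26539 + 7558·2623
So 2623⁻¹ ≡ 7558 (mod 26539).
Then x ≡ 7558·22607 ≡ 5624 (mod 26539); the smallest non-negative solution is x = 5624.

5624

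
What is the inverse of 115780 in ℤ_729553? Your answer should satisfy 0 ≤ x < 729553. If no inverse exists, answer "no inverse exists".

Apply the Euclidean algorithm to 729553 and 115780:
729553 = 6*115780 + 34873
115780 = 3*34873 + 11161
34873 = 3*11161 + 1390
11161 = 8*1390 + 41
1390 = 33*41 + 37
41 = 1*37 + 4
37 = 9*4 + 1
4 = 4*1 + 0
Since gcd(115780, 729553) = 1, back-substitute to write 1 as a combination:
1 = 37 − 9·4
1 = −9·41 + 10·37
1 = 10·1390 − 339·41
1 = −339·11161 + 2722·1390
1 = 2722·34873 − 8505·11161
1 = −8505·115780 + 28237·34873
1 = 28237·729553 − 177927·115780
Thus 115780·(-177927) ≡ 1 (mod 729553); reducing, -177927 mod 729553 = 551626.

551626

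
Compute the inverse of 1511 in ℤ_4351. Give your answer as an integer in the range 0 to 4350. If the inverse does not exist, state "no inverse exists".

gcd(4351, 1511) by repeated division:
4351 = 2·1511 + 1329
1511 = 1·1329 + 182
1329 = 7·182 + 55
182 = 3·55 + 17
55 = 3·17 + 4
17 = 4·4 + 1
4 = 4·1 + 0
gcd = 1, so the inverse exists. Back-substitute:
1 = 17 − 4·4
1 = −4·55 + 13·17
1 = 13·182 − 43·55
1 = −43·1329 + 314·182
1 = 314·1511 − 357·1329
1 = −357·4351 + 1028·1511
So 1511·1028 ≡ 1 (mod 4351).

1028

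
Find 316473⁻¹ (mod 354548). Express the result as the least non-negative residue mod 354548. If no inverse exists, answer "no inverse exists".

329285

gcd(354548, 316473) by repeated division:
354548 = 1*316473 + 38075
316473 = 8*38075 + 11873
38075 = 3*11873 + 2456
11873 = 4*2456 + 2049
2456 = 1*2049 + 407
2049 = 5*407 + 14
407 = 29*14 + 1
14 = 14*1 + 0
The gcd is 1. Working backward:
1 = 407 − 29·14
1 = −29·2049 + 146·407
1 = 146·2456 − 175·2049
1 = −175·11873 + 846·2456
1 = 846·38075 − 2713·11873
1 = −2713·316473 + 22550·38075
1 = 22550·354548 − 25263·316473
So 316473·(-25263) ≡ 1 (mod 354548), and -25263 ≡ 329285 (mod 354548).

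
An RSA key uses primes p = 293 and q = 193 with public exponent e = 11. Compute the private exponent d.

20387

φ(n) = (p−1)(q−1) = 292·192 = 56064.
Need d with 11·d ≡ 1 (mod 56064). Apply the extended Euclidean algorithm:
56064 = 5096·11 + 8
11 = 1·8 + 3
8 = 2·3 + 2
3 = 1·2 + 1
2 = 2·1 + 0
Back-substitute:
1 = 3 − 2
1 = −8 + 3·3
1 = 3·11 − 4·8
1 = −4·56064 + 20387·11
So 11·20387 ≡ 1 (mod 56064), hence d = 20387.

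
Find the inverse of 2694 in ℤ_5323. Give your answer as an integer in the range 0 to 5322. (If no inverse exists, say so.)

Apply the Euclidean algorithm to 5323 and 2694:
5323 = 1×2694 + 2629
2694 = 1×2629 + 65
2629 = 40×65 + 29
65 = 2×29 + 7
29 = 4×7 + 1
7 = 7×1 + 0
Since gcd(2694, 5323) = 1, back-substitute to write 1 as a combination:
1 = 29 − 4·7
1 = −4·65 + 9·29
1 = 9·2629 − 364·65
1 = −364·2694 + 373·2629
1 = 373·5323 − 737·2694
Hence 2694⁻¹ ≡ -737 ≡ 4586 (mod 5323).

4586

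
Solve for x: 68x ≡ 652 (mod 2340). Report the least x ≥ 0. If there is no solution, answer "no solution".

First find gcd(68, 2340):
2340 = 34·68 + 28
68 = 2·28 + 12
28 = 2·12 + 4
12 = 3·4 + 0
gcd = 4 and 4 | 652, so solutions exist. Divide through by 4: 17x ≡ 163 (mod 585).
Now find 17⁻¹ mod 585:
585 = 34·17 + 7
17 = 2·7 + 3
7 = 2·3 + 1
3 = 3·1 + 0
Back-substitute:
1 = 7 − 2·3
1 = −2·17 + 5·7
1 = 5·585 − 172·17
So 17·(-172) ≡ 1 (mod 585), i.e. 17⁻¹ ≡ 413.
Then x ≡ 413·163 ≡ 44 (mod 585); the smallest non-negative solution is x = 44.

44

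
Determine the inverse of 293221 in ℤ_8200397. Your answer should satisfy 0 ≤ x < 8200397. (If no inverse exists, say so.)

1981630

Extended Euclidean algorithm:
8200397 = 27*293221 + 283430
293221 = 1*283430 + 9791
283430 = 28*9791 + 9282
9791 = 1*9282 + 509
9282 = 18*509 + 120
509 = 4*120 + 29
120 = 4*29 + 4
29 = 7*4 + 1
4 = 4*1 + 0
gcd = 1, so the inverse exists. Back-substitute:
1 = 29 − 7·4
1 = −7·120 + 29·29
1 = 29·509 − 123·120
1 = −123·9282 + 2243·509
1 = 2243·9791 − 2366·9282
1 = −2366·283430 + 68491·9791
1 = 68491·293221 − 70857·283430
1 = −70857·8200397 + 1981630·293221
So 293221·1981630 ≡ 1 (mod 8200397).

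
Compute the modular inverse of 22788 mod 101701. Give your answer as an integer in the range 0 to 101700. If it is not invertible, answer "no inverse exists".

gcd(101701, 22788) by repeated division:
101701 = 4*22788 + 10549
22788 = 2*10549 + 1690
10549 = 6*1690 + 409
1690 = 4*409 + 54
409 = 7*54 + 31
54 = 1*31 + 23
31 = 1*23 + 8
23 = 2*8 + 7
8 = 1*7 + 1
7 = 7*1 + 0
gcd = 1, so the inverse exists. Back-substitute:
1 = 8 − 7
1 = −23 + 3·8
1 = 3·31 − 4·23
1 = −4·54 + 7·31
1 = 7·409 − 53·54
1 = −53·1690 + 219·409
1 = 219·10549 − 1367·1690
1 = −1367·22788 + 2953·10549
1 = 2953·101701 − 13179·22788
Thus 22788·(-13179) ≡ 1 (mod 101701); reducing, -13179 mod 101701 = 88522.

88522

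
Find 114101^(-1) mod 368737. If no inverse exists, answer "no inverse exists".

24509

Extended Euclidean algorithm:
368737 = 3·114101 + 26434
114101 = 4·26434 + 8365
26434 = 3·8365 + 1339
8365 = 6·1339 + 331
1339 = 4·331 + 15
331 = 22·15 + 1
15 = 15·1 + 0
The gcd is 1. Working backward:
1 = 331 − 22·15
1 = −22·1339 + 89·331
1 = 89·8365 − 556·1339
1 = −556·26434 + 1757·8365
1 = 1757·114101 − 7584·26434
1 = −7584·368737 + 24509·114101
So 114101·24509 ≡ 1 (mod 368737).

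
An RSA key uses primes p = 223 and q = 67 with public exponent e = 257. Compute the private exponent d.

φ(n) = (p−1)(q−1) = 222·66 = 14652.
Need d with 257·d ≡ 1 (mod 14652). Apply the extended Euclidean algorithm:
14652 = 57*257 + 3
257 = 85*3 + 2
3 = 1*2 + 1
2 = 2*1 + 0
Back-substitute:
1 = 3 − 2
1 = −257 + 86·3
1 = 86·14652 − 4903·257
So 257·(-4903) ≡ 1 (mod 14652), hence d ≡ -4903 ≡ 9749 (mod 14652).

9749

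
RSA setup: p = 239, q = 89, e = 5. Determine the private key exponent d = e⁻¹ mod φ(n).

4189

φ(n) = (p−1)(q−1) = 238·88 = 20944.
Need d with 5·d ≡ 1 (mod 20944). Apply the extended Euclidean algorithm:
20944 = 4188*5 + 4
5 = 1*4 + 1
4 = 4*1 + 0
Back-substitute:
1 = 5 − 4
1 = −20944 + 4189·5
So 5·4189 ≡ 1 (mod 20944), hence d = 4189.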